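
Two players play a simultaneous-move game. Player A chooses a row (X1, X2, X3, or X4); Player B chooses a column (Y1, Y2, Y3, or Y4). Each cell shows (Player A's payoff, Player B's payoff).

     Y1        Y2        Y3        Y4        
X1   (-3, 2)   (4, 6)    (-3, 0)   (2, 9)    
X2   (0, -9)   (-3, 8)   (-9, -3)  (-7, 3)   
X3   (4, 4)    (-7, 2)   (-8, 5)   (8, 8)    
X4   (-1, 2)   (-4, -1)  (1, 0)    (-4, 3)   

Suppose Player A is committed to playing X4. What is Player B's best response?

With Player A fixed at X4, Player B's payoffs are: Y1 → 2, Y2 → -1, Y3 → 0, Y4 → 3.
The maximum is 3, achieved by Y4.

Y4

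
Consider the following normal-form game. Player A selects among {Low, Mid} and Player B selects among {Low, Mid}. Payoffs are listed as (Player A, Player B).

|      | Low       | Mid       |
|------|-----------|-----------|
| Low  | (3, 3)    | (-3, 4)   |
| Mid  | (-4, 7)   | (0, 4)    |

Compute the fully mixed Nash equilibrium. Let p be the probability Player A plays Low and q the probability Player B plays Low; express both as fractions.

Each player's mixing probability is pinned down by making the *other* player indifferent.
Player B indifferent between Low and Mid: p·3 + (1−p)·7 = p·4 + (1−p)·4 ⟹ 7 + (-4)p = 4 + 0p ⟹ p = 3/4.
Player A indifferent between Low and Mid: q·3 + (1−q)·(-3) = q·(-4) + (1−q)·0 ⟹ (-3) + 6q = 0 + (-4)q ⟹ q = 3/10.

p = 3/4, q = 3/10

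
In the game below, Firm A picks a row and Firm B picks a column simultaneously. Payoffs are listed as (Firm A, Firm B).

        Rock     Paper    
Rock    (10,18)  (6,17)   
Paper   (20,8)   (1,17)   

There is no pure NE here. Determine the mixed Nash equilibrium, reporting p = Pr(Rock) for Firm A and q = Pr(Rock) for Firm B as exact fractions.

p = 9/10, q = 1/3

In a mixed NE each player is indifferent between their pure strategies, so the opponent's mix sets the indifference.
Firm B indifferent between Rock and Paper: p·18 + (1−p)·8 = p·17 + (1−p)·17 ⟹ 8 + 10p = 17 + 0p ⟹ p = 9/10.
Firm A indifferent between Rock and Paper: q·10 + (1−q)·6 = q·20 + (1−q)·1 ⟹ 6 + 4q = 1 + 19q ⟹ q = 1/3.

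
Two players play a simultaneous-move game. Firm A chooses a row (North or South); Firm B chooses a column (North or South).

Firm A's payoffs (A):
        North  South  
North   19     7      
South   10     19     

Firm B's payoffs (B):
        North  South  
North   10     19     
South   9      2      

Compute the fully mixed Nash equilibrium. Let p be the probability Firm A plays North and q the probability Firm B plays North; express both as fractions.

p = 7/16, q = 4/7

In a mixed NE each player is indifferent between their pure strategies, so the opponent's mix sets the indifference.
Firm B indifferent between North and South: p·10 + (1−p)·9 = p·19 + (1−p)·2 ⟹ 9 + 1p = 2 + 17p ⟹ p = 7/16.
Firm A indifferent between North and South: q·19 + (1−q)·7 = q·10 + (1−q)·19 ⟹ 7 + 12q = 19 + (-9)q ⟹ q = 4/7.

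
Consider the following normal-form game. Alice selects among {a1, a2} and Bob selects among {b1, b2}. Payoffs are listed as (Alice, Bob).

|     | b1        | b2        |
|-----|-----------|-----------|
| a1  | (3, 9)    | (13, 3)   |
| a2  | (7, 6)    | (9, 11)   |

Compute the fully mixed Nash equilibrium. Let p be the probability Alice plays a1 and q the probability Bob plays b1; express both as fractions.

Each player's mixing probability is pinned down by making the *other* player indifferent.
Bob indifferent between b1 and b2: p·9 + (1−p)·6 = p·3 + (1−p)·11 ⟹ 6 + 3p = 11 + (-8)p ⟹ p = 5/11.
Alice indifferent between a1 and a2: q·3 + (1−q)·13 = q·7 + (1−q)·9 ⟹ 13 + (-10)q = 9 + (-2)q ⟹ q = 1/2.

p = 5/11, q = 1/2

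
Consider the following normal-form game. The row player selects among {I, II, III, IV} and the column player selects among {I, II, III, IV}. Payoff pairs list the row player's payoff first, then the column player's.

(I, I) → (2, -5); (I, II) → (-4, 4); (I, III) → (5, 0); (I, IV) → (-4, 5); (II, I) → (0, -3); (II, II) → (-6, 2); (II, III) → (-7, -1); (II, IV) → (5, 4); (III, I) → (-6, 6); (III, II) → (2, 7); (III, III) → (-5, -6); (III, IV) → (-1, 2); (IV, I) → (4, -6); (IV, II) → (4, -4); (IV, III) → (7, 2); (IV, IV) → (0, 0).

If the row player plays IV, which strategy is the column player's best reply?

With the row player fixed at IV, the column player's payoffs are: I → -6, II → -4, III → 2, IV → 0.
The maximum is 2, achieved by III.

III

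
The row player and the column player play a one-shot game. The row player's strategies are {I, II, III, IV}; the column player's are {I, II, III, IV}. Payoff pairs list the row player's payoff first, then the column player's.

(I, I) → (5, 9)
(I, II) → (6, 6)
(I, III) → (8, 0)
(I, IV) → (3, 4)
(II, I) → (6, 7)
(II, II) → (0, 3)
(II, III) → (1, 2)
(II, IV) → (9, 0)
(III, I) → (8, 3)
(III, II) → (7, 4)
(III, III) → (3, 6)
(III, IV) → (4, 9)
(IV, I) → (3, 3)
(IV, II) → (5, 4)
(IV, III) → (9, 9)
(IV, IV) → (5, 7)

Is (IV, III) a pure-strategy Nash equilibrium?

Yes

Holding the column player at III: the row player gets 9 from IV, versus 8 from I, 1 from II, 3 from III. No profitable deviation for the row player.
Holding the row player at IV: the column player gets 9 from III, versus 3 from I, 4 from II, 7 from IV. No profitable deviation for the column player either.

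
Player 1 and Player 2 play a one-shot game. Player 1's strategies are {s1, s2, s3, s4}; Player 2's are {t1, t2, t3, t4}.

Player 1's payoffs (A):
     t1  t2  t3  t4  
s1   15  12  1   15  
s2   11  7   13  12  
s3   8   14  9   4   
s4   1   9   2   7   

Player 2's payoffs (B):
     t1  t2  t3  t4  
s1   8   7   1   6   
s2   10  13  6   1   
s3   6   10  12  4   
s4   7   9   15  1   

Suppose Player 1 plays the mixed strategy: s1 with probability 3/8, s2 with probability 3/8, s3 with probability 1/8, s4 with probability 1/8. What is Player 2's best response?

t2

Player 2's best reply maximizes expected payoff against the mix.
t1: (3/8)·8 + (3/8)·10 + (1/8)·6 + (1/8)·7 = 67/8
t2: (3/8)·7 + (3/8)·13 + (1/8)·10 + (1/8)·9 = 79/8
t3: (3/8)·1 + (3/8)·6 + (1/8)·12 + (1/8)·15 = 6
t4: (3/8)·6 + (3/8)·1 + (1/8)·4 + (1/8)·1 = 13/4
Highest expected payoff is 79/8, from t2.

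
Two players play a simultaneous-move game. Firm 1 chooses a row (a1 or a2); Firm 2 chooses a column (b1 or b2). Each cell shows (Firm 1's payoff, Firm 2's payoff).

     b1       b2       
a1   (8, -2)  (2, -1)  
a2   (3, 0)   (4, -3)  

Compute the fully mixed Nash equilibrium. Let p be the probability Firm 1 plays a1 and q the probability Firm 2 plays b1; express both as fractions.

Each player's mixing probability is pinned down by making the *other* player indifferent.
Firm 2 indifferent between b1 and b2: p·(-2) + (1−p)·0 = p·(-1) + (1−p)·(-3) ⟹ 0 + (-2)p = (-3) + 2p ⟹ p = 3/4.
Firm 1 indifferent between a1 and a2: q·8 + (1−q)·2 = q·3 + (1−q)·4 ⟹ 2 + 6q = 4 + (-1)q ⟹ q = 2/7.

p = 3/4, q = 2/7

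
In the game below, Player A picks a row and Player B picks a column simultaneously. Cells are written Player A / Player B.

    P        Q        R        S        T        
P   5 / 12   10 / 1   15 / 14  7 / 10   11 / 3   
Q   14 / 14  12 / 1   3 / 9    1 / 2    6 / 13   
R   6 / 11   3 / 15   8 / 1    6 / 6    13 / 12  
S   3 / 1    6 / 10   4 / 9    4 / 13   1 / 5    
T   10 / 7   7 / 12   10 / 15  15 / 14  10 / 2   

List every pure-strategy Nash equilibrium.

Find each player's best response to every opponent strategy; NE are the intersections.
Player A's best responses — vs P: Q (payoff 14); vs Q: Q (payoff 12); vs R: P (payoff 15); vs S: T (payoff 15); vs T: R (payoff 13).
Player B's best responses — vs P: R (payoff 14); vs Q: P (payoff 14); vs R: Q (payoff 15); vs S: S (payoff 13); vs T: R (payoff 15).
Mutual best responses occur at (P, R) and (Q, P); at each, neither player gains by switching.

(P, R) and (Q, P)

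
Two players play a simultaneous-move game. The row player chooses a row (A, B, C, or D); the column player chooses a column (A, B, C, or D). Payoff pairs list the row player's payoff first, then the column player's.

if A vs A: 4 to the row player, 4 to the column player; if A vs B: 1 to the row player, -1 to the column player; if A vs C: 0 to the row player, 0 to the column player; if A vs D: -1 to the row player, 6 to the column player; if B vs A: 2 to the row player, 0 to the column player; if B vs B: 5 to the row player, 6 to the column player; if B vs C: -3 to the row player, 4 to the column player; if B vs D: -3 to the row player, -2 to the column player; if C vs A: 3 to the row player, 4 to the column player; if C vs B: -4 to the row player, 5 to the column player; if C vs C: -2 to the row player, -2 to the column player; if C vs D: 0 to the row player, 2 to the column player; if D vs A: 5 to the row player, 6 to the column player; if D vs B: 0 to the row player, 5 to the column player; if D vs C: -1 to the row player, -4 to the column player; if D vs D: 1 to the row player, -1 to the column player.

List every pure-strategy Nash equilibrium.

A profile is a Nash equilibrium when each player is best-responding to the other.
The row player's best responses — vs A: D (payoff 5); vs B: B (payoff 5); vs C: A (payoff 0); vs D: D (payoff 1).
The column player's best responses — vs A: D (payoff 6); vs B: B (payoff 6); vs C: B (payoff 5); vs D: A (payoff 6).
Mutual best responses occur at (B, B) and (D, A); at each, neither player gains by switching.

(B, B) and (D, A)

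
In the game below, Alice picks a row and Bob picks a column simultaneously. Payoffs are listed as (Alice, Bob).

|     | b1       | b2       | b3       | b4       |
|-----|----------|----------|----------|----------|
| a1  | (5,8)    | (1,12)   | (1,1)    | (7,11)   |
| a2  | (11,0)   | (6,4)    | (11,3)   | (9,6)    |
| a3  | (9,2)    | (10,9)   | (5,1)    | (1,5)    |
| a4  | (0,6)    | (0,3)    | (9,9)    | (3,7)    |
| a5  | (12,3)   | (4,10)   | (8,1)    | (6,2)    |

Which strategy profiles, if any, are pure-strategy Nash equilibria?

A profile is a Nash equilibrium when each player is best-responding to the other.
Alice's best responses — vs b1: a5 (payoff 12); vs b2: a3 (payoff 10); vs b3: a2 (payoff 11); vs b4: a2 (payoff 9).
Bob's best responses — vs a1: b2 (payoff 12); vs a2: b4 (payoff 6); vs a3: b2 (payoff 9); vs a4: b3 (payoff 9); vs a5: b2 (payoff 10).
Mutual best responses occur at (a2, b4) and (a3, b2); at each, neither player gains by switching.

(a2, b4) and (a3, b2)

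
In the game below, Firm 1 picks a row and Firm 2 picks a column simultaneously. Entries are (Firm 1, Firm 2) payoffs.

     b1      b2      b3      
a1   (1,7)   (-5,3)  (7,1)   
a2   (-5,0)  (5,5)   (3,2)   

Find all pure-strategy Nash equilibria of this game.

A profile is a Nash equilibrium when each player is best-responding to the other.
Firm 1's best responses — vs b1: a1 (payoff 1); vs b2: a2 (payoff 5); vs b3: a1 (payoff 7).
Firm 2's best responses — vs a1: b1 (payoff 7); vs a2: b2 (payoff 5).
Mutual best responses occur at (a1, b1) and (a2, b2); at each, neither player gains by switching.

(a1, b1) and (a2, b2)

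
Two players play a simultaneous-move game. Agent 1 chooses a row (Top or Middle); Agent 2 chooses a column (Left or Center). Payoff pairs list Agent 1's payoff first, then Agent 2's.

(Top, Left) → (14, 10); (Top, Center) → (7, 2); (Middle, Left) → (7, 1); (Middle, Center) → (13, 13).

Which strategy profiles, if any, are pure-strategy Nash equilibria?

(Top, Left) and (Middle, Center)

Find each player's best response to every opponent strategy; NE are the intersections.
Agent 1's best responses — vs Left: Top (payoff 14); vs Center: Middle (payoff 13).
Agent 2's best responses — vs Top: Left (payoff 10); vs Middle: Center (payoff 13).
Mutual best responses occur at (Top, Left) and (Middle, Center); at each, neither player gains by switching.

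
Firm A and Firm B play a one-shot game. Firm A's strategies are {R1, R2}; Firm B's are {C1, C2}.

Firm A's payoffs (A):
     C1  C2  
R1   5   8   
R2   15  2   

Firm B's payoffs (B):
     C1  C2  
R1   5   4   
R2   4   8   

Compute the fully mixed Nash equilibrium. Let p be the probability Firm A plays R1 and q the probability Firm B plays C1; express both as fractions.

In a mixed NE each player is indifferent between their pure strategies, so the opponent's mix sets the indifference.
Firm B indifferent between C1 and C2: p·5 + (1−p)·4 = p·4 + (1−p)·8 ⟹ 4 + 1p = 8 + (-4)p ⟹ p = 4/5.
Firm A indifferent between R1 and R2: q·5 + (1−q)·8 = q·15 + (1−q)·2 ⟹ 8 + (-3)q = 2 + 13q ⟹ q = 3/8.

p = 4/5, q = 3/8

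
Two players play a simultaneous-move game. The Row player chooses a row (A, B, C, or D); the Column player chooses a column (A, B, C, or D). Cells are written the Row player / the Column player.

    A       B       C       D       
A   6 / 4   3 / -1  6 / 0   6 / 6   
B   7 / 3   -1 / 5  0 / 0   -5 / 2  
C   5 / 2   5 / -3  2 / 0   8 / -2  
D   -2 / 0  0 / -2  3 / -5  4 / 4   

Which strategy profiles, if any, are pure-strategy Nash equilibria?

Find each player's best response to every opponent strategy; NE are the intersections.
The Row player's best responses — vs A: B (payoff 7); vs B: C (payoff 5); vs C: A (payoff 6); vs D: C (payoff 8).
The Column player's best responses — vs A: D (payoff 6); vs B: B (payoff 5); vs C: A (payoff 2); vs D: D (payoff 4).
No cell has both players best-responding. For instance, the Row player's best reply to B is C, but against C the Column player prefers A over B.

None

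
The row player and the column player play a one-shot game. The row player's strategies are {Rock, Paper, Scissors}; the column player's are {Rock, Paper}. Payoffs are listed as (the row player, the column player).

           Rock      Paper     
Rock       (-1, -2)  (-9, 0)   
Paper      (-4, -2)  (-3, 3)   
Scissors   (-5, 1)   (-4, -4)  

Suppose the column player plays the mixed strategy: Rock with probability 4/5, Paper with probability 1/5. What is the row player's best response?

Rock

The row player's best reply maximizes expected payoff against the mix.
Rock: (4/5)·(-1) + (1/5)·(-9) = -13/5
Paper: (4/5)·(-4) + (1/5)·(-3) = -19/5
Scissors: (4/5)·(-5) + (1/5)·(-4) = -24/5
Highest expected payoff is -13/5, from Rock.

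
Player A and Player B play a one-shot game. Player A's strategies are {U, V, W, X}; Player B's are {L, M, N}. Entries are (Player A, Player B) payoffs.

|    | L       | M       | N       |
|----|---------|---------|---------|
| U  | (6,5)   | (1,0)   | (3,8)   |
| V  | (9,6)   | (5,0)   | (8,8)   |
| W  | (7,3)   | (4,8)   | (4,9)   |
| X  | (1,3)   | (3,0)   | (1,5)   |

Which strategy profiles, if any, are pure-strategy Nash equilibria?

(V, N)

A profile is a Nash equilibrium when each player is best-responding to the other.
Player A's best responses — vs L: V (payoff 9); vs M: V (payoff 5); vs N: V (payoff 8).
Player B's best responses — vs U: N (payoff 8); vs V: N (payoff 8); vs W: N (payoff 9); vs X: N (payoff 5).
The only mutual best response is (V, N); neither player gains by switching there.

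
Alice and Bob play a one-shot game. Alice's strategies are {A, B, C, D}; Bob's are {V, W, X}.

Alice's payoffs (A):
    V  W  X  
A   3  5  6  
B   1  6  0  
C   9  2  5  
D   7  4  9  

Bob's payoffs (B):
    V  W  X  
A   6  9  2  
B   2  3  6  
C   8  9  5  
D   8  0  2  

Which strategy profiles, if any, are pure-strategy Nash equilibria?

Find each player's best response to every opponent strategy; NE are the intersections.
Alice's best responses — vs V: C (payoff 9); vs W: B (payoff 6); vs X: D (payoff 9).
Bob's best responses — vs A: W (payoff 9); vs B: X (payoff 6); vs C: W (payoff 9); vs D: V (payoff 8).
No cell has both players best-responding. For instance, Alice's best reply to X is D, but against D Bob prefers V over X.

None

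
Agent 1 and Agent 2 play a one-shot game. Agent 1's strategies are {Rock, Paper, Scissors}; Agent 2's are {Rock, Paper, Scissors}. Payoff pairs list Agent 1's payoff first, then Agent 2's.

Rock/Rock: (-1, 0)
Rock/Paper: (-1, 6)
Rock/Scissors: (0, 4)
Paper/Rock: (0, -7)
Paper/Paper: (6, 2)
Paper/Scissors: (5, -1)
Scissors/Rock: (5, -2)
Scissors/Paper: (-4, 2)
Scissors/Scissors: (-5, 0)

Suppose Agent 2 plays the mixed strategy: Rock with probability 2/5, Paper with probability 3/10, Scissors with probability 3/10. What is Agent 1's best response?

Compute Agent 1's expected payoff from each pure strategy against the given mix.
Rock: (2/5)·(-1) + (3/10)·(-1) + (3/10)·0 = -7/10
Paper: (2/5)·0 + (3/10)·6 + (3/10)·5 = 33/10
Scissors: (2/5)·5 + (3/10)·(-4) + (3/10)·(-5) = -7/10
Highest expected payoff is 33/10, from Paper.

Paper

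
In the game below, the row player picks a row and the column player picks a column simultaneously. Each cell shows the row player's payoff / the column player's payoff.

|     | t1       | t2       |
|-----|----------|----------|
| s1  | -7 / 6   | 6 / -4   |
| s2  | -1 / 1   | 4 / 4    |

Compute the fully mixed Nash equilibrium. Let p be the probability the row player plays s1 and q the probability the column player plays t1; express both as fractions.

p = 3/13, q = 1/4

In a mixed NE each player is indifferent between their pure strategies, so the opponent's mix sets the indifference.
The column player indifferent between t1 and t2: p·6 + (1−p)·1 = p·(-4) + (1−p)·4 ⟹ 1 + 5p = 4 + (-8)p ⟹ p = 3/13.
The row player indifferent between s1 and s2: q·(-7) + (1−q)·6 = q·(-1) + (1−q)·4 ⟹ 6 + (-13)q = 4 + (-5)q ⟹ q = 1/4.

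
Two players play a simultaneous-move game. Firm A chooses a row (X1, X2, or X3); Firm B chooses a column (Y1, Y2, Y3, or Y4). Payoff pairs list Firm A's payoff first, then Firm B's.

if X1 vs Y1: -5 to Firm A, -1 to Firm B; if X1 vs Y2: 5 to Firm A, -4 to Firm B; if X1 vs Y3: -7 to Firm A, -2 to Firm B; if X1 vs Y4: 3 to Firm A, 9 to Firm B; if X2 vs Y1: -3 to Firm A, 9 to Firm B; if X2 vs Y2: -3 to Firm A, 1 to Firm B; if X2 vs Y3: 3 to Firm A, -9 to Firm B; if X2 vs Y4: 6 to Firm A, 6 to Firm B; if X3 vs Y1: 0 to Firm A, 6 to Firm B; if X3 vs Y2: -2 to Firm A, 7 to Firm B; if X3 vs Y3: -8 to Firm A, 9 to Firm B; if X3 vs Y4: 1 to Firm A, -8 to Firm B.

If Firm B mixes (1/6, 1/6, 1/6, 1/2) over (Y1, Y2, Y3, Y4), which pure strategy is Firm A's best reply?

X2

Compute Firm A's expected payoff from each pure strategy against the given mix.
X1: (1/6)·(-5) + (1/6)·5 + (1/6)·(-7) + (1/2)·3 = 1/3
X2: (1/6)·(-3) + (1/6)·(-3) + (1/6)·3 + (1/2)·6 = 5/2
X3: (1/6)·0 + (1/6)·(-2) + (1/6)·(-8) + (1/2)·1 = -7/6
Highest expected payoff is 5/2, from X2.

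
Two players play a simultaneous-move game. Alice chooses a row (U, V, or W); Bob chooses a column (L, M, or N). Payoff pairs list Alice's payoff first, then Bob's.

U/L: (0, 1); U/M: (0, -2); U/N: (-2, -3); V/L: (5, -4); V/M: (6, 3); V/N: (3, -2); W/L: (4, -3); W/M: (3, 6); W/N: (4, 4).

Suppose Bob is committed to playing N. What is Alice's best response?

W

With Bob fixed at N, Alice's payoffs are: U → -2, V → 3, W → 4.
The maximum is 4, achieved by W.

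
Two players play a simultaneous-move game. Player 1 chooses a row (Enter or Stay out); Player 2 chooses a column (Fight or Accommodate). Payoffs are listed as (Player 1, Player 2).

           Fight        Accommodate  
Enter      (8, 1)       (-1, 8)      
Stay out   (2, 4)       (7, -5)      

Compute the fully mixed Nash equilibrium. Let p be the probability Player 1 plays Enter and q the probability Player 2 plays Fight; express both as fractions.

p = 9/16, q = 4/7

Each player's mixing probability is pinned down by making the *other* player indifferent.
Player 2 indifferent between Fight and Accommodate: p·1 + (1−p)·4 = p·8 + (1−p)·(-5) ⟹ 4 + (-3)p = (-5) + 13p ⟹ p = 9/16.
Player 1 indifferent between Enter and Stay out: q·8 + (1−q)·(-1) = q·2 + (1−q)·7 ⟹ (-1) + 9q = 7 + (-5)q ⟹ q = 4/7.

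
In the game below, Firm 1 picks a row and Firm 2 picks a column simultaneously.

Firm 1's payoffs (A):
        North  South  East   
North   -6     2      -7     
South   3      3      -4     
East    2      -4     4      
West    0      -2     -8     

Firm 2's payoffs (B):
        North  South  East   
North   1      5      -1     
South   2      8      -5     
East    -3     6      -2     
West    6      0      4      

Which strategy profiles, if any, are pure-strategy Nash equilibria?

Check mutual best responses: a cell is a NE iff neither player can gain by unilaterally deviating.
Firm 1's best responses — vs North: South (payoff 3); vs South: South (payoff 3); vs East: East (payoff 4).
Firm 2's best responses — vs North: South (payoff 5); vs South: South (payoff 8); vs East: South (payoff 6); vs West: North (payoff 6).
The only mutual best response is (South, South); neither player gains by switching there.

(South, South)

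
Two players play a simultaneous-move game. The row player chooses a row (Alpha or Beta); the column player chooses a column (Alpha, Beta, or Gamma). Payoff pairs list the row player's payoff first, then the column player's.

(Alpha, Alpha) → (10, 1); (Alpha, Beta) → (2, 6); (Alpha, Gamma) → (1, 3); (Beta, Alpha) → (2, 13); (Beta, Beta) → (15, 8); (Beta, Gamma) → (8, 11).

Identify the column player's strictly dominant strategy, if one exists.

No strictly dominant strategy

A strategy is strictly dominant if it gives the column player a strictly higher payoff than every other strategy, against every choice by the opponent.
Alpha is not dominant: against Alpha, Beta gives 6 > 1.
Beta is not dominant: against Beta, Alpha gives 13 > 8.
Gamma is not dominant: against Alpha, Beta gives 6 > 3.
No single strategy is best against every opponent action.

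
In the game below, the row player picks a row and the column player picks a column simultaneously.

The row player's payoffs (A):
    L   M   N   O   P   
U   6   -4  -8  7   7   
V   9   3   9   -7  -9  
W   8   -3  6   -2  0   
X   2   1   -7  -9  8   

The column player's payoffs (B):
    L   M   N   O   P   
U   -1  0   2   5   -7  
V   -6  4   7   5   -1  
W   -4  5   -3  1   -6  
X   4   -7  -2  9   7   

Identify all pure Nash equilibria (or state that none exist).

A profile is a Nash equilibrium when each player is best-responding to the other.
The row player's best responses — vs L: V (payoff 9); vs M: V (payoff 3); vs N: V (payoff 9); vs O: U (payoff 7); vs P: X (payoff 8).
The column player's best responses — vs U: O (payoff 5); vs V: N (payoff 7); vs W: M (payoff 5); vs X: O (payoff 9).
Mutual best responses occur at (U, O) and (V, N); at each, neither player gains by switching.

(U, O) and (V, N)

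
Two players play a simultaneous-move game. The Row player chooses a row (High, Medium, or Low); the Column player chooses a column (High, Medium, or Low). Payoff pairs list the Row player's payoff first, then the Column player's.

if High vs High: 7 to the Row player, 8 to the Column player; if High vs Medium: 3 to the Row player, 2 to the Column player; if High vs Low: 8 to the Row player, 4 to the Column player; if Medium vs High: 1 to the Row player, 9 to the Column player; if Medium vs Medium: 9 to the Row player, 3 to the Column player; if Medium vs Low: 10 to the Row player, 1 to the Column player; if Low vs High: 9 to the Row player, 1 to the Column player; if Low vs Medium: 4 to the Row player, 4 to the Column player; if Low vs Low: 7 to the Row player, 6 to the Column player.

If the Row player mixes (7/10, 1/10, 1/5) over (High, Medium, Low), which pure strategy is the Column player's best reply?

High

The Column player's best reply maximizes expected payoff against the mix.
High: (7/10)·8 + (1/10)·9 + (1/5)·1 = 67/10
Medium: (7/10)·2 + (1/10)·3 + (1/5)·4 = 5/2
Low: (7/10)·4 + (1/10)·1 + (1/5)·6 = 41/10
Highest expected payoff is 67/10, from High.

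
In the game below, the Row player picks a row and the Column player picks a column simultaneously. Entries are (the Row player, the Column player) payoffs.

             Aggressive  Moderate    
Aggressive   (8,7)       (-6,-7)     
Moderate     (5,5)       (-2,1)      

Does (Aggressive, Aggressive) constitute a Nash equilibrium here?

Yes

Holding the Column player at Aggressive: the Row player gets 8 from Aggressive, versus 5 from Moderate. No profitable deviation for the Row player.
Holding the Row player at Aggressive: the Column player gets 7 from Aggressive, versus -7 from Moderate. No profitable deviation for the Column player either.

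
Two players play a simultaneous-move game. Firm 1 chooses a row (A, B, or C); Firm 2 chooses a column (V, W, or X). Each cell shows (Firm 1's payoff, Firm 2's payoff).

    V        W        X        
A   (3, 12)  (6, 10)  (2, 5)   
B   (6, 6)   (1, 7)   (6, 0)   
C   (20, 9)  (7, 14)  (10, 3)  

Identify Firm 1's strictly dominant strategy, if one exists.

C

A strategy is strictly dominant if it gives Firm 1 a strictly higher payoff than every other strategy, against every choice by the opponent.
C strictly dominates: vs V: 20 > each of {3, 6}; vs W: 7 > each of {6, 1}; vs X: 10 > each of {2, 6}.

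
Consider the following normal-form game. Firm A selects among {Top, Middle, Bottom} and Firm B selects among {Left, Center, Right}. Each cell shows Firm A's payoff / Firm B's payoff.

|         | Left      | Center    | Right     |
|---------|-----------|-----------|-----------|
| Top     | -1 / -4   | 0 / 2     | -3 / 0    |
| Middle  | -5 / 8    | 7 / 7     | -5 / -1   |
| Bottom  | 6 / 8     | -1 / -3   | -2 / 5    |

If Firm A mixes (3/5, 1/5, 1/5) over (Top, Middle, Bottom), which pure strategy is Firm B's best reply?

Firm B's best reply maximizes expected payoff against the mix.
Left: (3/5)·(-4) + (1/5)·8 + (1/5)·8 = 4/5
Center: (3/5)·2 + (1/5)·7 + (1/5)·(-3) = 2
Right: (3/5)·0 + (1/5)·(-1) + (1/5)·5 = 4/5
Highest expected payoff is 2, from Center.

Center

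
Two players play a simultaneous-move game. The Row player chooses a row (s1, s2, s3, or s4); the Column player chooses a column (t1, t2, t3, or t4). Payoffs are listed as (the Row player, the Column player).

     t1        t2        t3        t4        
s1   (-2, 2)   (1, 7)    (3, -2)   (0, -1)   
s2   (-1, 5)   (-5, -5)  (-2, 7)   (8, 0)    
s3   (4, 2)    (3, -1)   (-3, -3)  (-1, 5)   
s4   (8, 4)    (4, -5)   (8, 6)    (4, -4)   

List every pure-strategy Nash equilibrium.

Check mutual best responses: a cell is a NE iff neither player can gain by unilaterally deviating.
The Row player's best responses — vs t1: s4 (payoff 8); vs t2: s4 (payoff 4); vs t3: s4 (payoff 8); vs t4: s2 (payoff 8).
The Column player's best responses — vs s1: t2 (payoff 7); vs s2: t3 (payoff 7); vs s3: t4 (payoff 5); vs s4: t3 (payoff 6).
The only mutual best response is (s4, t3); neither player gains by switching there.

(s4, t3)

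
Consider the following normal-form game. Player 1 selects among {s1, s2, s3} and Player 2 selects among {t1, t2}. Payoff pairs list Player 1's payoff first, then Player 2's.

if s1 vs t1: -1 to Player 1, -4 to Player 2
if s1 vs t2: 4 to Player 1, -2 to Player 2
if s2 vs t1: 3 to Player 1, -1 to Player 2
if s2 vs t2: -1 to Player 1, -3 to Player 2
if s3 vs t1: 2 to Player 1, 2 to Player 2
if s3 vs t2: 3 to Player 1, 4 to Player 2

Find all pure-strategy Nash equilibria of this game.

(s1, t2) and (s2, t1)

Check mutual best responses: a cell is a NE iff neither player can gain by unilaterally deviating.
Player 1's best responses — vs t1: s2 (payoff 3); vs t2: s1 (payoff 4).
Player 2's best responses — vs s1: t2 (payoff -2); vs s2: t1 (payoff -1); vs s3: t2 (payoff 4).
Mutual best responses occur at (s1, t2) and (s2, t1); at each, neither player gains by switching.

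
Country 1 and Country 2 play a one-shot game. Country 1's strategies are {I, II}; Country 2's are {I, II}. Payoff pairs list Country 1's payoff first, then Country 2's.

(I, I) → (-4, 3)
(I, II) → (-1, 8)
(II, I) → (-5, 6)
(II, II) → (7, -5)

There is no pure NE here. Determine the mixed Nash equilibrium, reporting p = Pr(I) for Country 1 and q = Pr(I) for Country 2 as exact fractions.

p = 11/16, q = 8/9

In a mixed NE each player is indifferent between their pure strategies, so the opponent's mix sets the indifference.
Country 2 indifferent between I and II: p·3 + (1−p)·6 = p·8 + (1−p)·(-5) ⟹ 6 + (-3)p = (-5) + 13p ⟹ p = 11/16.
Country 1 indifferent between I and II: q·(-4) + (1−q)·(-1) = q·(-5) + (1−q)·7 ⟹ (-1) + (-3)q = 7 + (-12)q ⟹ q = 8/9.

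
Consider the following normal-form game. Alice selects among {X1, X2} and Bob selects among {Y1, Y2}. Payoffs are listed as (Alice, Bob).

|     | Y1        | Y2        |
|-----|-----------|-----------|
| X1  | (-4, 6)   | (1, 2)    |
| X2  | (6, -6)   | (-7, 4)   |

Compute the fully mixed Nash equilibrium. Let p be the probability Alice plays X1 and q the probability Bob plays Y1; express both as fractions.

p = 5/7, q = 4/9

Each player's mixing probability is pinned down by making the *other* player indifferent.
Bob indifferent between Y1 and Y2: p·6 + (1−p)·(-6) = p·2 + (1−p)·4 ⟹ (-6) + 12p = 4 + (-2)p ⟹ p = 5/7.
Alice indifferent between X1 and X2: q·(-4) + (1−q)·1 = q·6 + (1−q)·(-7) ⟹ 1 + (-5)q = (-7) + 13q ⟹ q = 4/9.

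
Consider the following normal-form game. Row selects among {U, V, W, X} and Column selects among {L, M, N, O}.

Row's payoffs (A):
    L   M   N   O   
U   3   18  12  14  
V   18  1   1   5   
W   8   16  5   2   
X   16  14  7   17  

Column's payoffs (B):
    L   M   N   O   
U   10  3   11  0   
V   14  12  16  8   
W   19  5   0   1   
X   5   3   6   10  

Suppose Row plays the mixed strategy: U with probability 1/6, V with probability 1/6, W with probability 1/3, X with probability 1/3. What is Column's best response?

L

Column's best reply maximizes expected payoff against the mix.
L: (1/6)·10 + (1/6)·14 + (1/3)·19 + (1/3)·5 = 12
M: (1/6)·3 + (1/6)·12 + (1/3)·5 + (1/3)·3 = 31/6
N: (1/6)·11 + (1/6)·16 + (1/3)·0 + (1/3)·6 = 13/2
O: (1/6)·0 + (1/6)·8 + (1/3)·1 + (1/3)·10 = 5
Highest expected payoff is 12, from L.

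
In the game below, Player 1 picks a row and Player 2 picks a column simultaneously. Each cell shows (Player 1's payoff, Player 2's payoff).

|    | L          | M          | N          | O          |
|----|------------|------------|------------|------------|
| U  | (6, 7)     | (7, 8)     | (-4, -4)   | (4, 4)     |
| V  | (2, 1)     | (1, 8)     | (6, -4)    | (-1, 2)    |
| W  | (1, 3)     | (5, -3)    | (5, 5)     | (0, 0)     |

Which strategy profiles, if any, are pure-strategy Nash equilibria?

(U, M)

Check mutual best responses: a cell is a NE iff neither player can gain by unilaterally deviating.
Player 1's best responses — vs L: U (payoff 6); vs M: U (payoff 7); vs N: V (payoff 6); vs O: U (payoff 4).
Player 2's best responses — vs U: M (payoff 8); vs V: M (payoff 8); vs W: N (payoff 5).
The only mutual best response is (U, M); neither player gains by switching there.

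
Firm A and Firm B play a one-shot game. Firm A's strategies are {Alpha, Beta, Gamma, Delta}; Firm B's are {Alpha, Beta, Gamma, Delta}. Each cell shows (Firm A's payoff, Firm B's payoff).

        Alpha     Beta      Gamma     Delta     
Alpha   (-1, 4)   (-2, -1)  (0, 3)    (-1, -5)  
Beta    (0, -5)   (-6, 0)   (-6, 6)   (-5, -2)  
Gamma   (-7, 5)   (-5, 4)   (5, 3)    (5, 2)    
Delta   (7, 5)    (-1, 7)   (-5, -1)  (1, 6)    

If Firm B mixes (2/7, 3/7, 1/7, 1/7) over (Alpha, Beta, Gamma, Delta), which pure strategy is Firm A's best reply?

Delta

Compute Firm A's expected payoff from each pure strategy against the given mix.
Alpha: (2/7)·(-1) + (3/7)·(-2) + (1/7)·0 + (1/7)·(-1) = -9/7
Beta: (2/7)·0 + (3/7)·(-6) + (1/7)·(-6) + (1/7)·(-5) = -29/7
Gamma: (2/7)·(-7) + (3/7)·(-5) + (1/7)·5 + (1/7)·5 = -19/7
Delta: (2/7)·7 + (3/7)·(-1) + (1/7)·(-5) + (1/7)·1 = 1
Highest expected payoff is 1, from Delta.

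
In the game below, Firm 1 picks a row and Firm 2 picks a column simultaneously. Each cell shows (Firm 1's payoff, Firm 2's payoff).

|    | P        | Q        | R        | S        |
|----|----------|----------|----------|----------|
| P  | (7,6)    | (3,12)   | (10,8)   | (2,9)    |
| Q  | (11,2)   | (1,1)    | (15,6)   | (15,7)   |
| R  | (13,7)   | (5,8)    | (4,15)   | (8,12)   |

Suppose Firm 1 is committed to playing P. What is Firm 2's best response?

With Firm 1 fixed at P, Firm 2's payoffs are: P → 6, Q → 12, R → 8, S → 9.
The maximum is 12, achieved by Q.

Q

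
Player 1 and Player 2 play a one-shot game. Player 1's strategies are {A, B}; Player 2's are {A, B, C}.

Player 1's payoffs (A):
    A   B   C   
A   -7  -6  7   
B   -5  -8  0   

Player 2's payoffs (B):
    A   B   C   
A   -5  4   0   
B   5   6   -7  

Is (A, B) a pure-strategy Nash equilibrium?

Yes

Holding Player 2 at B: Player 1 gets -6 from A, versus -8 from B. No profitable deviation for Player 1.
Holding Player 1 at A: Player 2 gets 4 from B, versus -5 from A, 0 from C. No profitable deviation for Player 2 either.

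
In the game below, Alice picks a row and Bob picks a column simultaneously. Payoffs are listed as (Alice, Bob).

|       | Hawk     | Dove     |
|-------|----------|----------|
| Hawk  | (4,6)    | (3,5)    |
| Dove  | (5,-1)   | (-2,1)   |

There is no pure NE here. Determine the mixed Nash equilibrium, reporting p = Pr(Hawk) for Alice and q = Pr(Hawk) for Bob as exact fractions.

p = 2/3, q = 5/6

Each player's mixing probability is pinned down by making the *other* player indifferent.
Bob indifferent between Hawk and Dove: p·6 + (1−p)·(-1) = p·5 + (1−p)·1 ⟹ (-1) + 7p = 1 + 4p ⟹ p = 2/3.
Alice indifferent between Hawk and Dove: q·4 + (1−q)·3 = q·5 + (1−q)·(-2) ⟹ 3 + 1q = (-2) + 7q ⟹ q = 5/6.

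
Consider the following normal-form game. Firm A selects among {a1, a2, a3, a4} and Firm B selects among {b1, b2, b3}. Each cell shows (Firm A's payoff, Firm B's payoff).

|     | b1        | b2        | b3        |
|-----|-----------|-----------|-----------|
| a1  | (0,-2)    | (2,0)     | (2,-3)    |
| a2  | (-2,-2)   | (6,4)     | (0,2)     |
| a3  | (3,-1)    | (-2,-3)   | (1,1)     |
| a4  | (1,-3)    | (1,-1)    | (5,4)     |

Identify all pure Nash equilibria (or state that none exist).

Find each player's best response to every opponent strategy; NE are the intersections.
Firm A's best responses — vs b1: a3 (payoff 3); vs b2: a2 (payoff 6); vs b3: a4 (payoff 5).
Firm B's best responses — vs a1: b2 (payoff 0); vs a2: b2 (payoff 4); vs a3: b3 (payoff 1); vs a4: b3 (payoff 4).
Mutual best responses occur at (a2, b2) and (a4, b3); at each, neither player gains by switching.

(a2, b2) and (a4, b3)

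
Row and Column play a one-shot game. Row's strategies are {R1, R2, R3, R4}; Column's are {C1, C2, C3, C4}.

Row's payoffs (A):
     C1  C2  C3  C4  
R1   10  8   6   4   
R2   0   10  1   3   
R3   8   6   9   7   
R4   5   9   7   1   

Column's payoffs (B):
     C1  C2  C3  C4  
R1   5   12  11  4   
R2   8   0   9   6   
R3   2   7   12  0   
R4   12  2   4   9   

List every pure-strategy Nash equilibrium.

(R3, C3)

Find each player's best response to every opponent strategy; NE are the intersections.
Row's best responses — vs C1: R1 (payoff 10); vs C2: R2 (payoff 10); vs C3: R3 (payoff 9); vs C4: R3 (payoff 7).
Column's best responses — vs R1: C2 (payoff 12); vs R2: C3 (payoff 9); vs R3: C3 (payoff 12); vs R4: C1 (payoff 12).
The only mutual best response is (R3, C3); neither player gains by switching there.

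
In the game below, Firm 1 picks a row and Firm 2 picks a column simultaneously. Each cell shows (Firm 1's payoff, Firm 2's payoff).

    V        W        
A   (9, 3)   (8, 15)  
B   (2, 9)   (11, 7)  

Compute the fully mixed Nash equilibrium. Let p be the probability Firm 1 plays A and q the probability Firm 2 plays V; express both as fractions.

Each player's mixing probability is pinned down by making the *other* player indifferent.
Firm 2 indifferent between V and W: p·3 + (1−p)·9 = p·15 + (1−p)·7 ⟹ 9 + (-6)p = 7 + 8p ⟹ p = 1/7.
Firm 1 indifferent between A and B: q·9 + (1−q)·8 = q·2 + (1−q)·11 ⟹ 8 + 1q = 11 + (-9)q ⟹ q = 3/10.

p = 1/7, q = 3/10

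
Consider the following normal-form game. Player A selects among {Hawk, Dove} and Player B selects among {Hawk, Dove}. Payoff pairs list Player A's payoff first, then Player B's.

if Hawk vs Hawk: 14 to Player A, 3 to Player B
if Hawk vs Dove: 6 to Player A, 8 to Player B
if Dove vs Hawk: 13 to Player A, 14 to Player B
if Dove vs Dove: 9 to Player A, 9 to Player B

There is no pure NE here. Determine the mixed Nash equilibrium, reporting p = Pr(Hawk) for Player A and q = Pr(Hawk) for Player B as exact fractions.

Each player's mixing probability is pinned down by making the *other* player indifferent.
Player B indifferent between Hawk and Dove: p·3 + (1−p)·14 = p·8 + (1−p)·9 ⟹ 14 + (-11)p = 9 + (-1)p ⟹ p = 1/2.
Player A indifferent between Hawk and Dove: q·14 + (1−q)·6 = q·13 + (1−q)·9 ⟹ 6 + 8q = 9 + 4q ⟹ q = 3/4.

p = 1/2, q = 3/4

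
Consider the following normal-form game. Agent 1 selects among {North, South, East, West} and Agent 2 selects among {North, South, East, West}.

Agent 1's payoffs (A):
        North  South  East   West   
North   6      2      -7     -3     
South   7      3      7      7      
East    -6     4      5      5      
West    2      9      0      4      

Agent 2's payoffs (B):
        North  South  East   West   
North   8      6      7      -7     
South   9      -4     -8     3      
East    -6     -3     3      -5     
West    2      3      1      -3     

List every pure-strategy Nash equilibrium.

Find each player's best response to every opponent strategy; NE are the intersections.
Agent 1's best responses — vs North: South (payoff 7); vs South: West (payoff 9); vs East: South (payoff 7); vs West: South (payoff 7).
Agent 2's best responses — vs North: North (payoff 8); vs South: North (payoff 9); vs East: East (payoff 3); vs West: South (payoff 3).
Mutual best responses occur at (South, North) and (West, South); at each, neither player gains by switching.

(South, North) and (West, South)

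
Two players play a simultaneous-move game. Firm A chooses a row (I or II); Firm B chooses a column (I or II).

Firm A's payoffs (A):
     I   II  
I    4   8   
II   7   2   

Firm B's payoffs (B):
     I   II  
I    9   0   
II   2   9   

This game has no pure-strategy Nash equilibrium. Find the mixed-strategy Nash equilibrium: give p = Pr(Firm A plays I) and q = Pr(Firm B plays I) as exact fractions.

p = 7/16, q = 2/3

Each player's mixing probability is pinned down by making the *other* player indifferent.
Firm B indifferent between I and II: p·9 + (1−p)·2 = p·0 + (1−p)·9 ⟹ 2 + 7p = 9 + (-9)p ⟹ p = 7/16.
Firm A indifferent between I and II: q·4 + (1−q)·8 = q·7 + (1−q)·2 ⟹ 8 + (-4)q = 2 + 5q ⟹ q = 2/3.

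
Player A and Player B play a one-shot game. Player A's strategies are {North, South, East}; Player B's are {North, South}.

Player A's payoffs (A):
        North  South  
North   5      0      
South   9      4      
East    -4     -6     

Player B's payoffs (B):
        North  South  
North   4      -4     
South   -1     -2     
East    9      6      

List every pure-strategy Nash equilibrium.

(South, North)

Check mutual best responses: a cell is a NE iff neither player can gain by unilaterally deviating.
Player A's best responses — vs North: South (payoff 9); vs South: South (payoff 4).
Player B's best responses — vs North: North (payoff 4); vs South: North (payoff -1); vs East: North (payoff 9).
The only mutual best response is (South, North); neither player gains by switching there.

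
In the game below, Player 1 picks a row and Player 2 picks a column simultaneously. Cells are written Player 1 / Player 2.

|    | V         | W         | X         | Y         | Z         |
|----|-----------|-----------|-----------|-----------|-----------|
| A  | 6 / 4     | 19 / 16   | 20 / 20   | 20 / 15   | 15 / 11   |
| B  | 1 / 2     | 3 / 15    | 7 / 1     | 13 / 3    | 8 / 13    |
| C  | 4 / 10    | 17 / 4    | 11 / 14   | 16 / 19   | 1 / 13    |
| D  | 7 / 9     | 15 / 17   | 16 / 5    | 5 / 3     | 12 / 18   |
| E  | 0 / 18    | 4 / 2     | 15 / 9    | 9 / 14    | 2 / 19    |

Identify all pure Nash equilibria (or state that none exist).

Find each player's best response to every opponent strategy; NE are the intersections.
Player 1's best responses — vs V: D (payoff 7); vs W: A (payoff 19); vs X: A (payoff 20); vs Y: A (payoff 20); vs Z: A (payoff 15).
Player 2's best responses — vs A: X (payoff 20); vs B: W (payoff 15); vs C: Y (payoff 19); vs D: Z (payoff 18); vs E: Z (payoff 19).
The only mutual best response is (A, X); neither player gains by switching there.

(A, X)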